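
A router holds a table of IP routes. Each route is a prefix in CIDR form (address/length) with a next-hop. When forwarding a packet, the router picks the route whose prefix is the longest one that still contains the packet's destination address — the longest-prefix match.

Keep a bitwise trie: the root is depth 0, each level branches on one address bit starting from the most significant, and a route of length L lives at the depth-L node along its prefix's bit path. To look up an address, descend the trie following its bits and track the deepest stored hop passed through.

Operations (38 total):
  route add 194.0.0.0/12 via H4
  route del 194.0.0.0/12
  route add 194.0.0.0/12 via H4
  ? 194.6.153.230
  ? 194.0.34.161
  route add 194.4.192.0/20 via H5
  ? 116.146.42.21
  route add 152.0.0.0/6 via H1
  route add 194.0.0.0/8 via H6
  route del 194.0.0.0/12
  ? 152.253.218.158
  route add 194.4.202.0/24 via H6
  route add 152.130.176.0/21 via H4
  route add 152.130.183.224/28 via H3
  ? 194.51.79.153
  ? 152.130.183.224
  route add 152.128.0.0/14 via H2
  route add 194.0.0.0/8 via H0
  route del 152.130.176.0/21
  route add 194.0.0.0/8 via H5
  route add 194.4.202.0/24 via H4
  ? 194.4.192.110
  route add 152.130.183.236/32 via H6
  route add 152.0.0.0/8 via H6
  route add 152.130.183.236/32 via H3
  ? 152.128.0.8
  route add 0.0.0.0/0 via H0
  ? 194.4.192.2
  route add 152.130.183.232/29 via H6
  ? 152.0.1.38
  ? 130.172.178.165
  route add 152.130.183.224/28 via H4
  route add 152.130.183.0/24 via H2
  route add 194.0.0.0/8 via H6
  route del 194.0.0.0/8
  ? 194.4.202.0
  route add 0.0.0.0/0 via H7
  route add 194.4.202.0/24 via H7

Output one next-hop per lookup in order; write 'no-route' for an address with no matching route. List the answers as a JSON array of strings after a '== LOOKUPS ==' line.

Apply in order:
  + 194.0.0.0/12 (H4) depth=12
  - 194.0.0.0/12 clear@12
  + 194.0.0.0/12 (H4) depth=12
  ? 194.6.153.230  path d0:-→d1:-→d2:-→d3:-→d4:-→d5:-→d6:-→d7:-→d8:-→d9:-→d10:-→d11:-→d12:H4  best=H4
  ? 194.0.34.161  path d0:-→d1:-→d2:-→d3:-→d4:-→d5:-→d6:-→d7:-→d8:-→d9:-→d10:-→d11:-→d12:H4  best=H4
  + 194.4.192.0/20 (H5) depth=20
  ? 116.146.42.21  path d0:-  best=no-route
  + 152.0.0.0/6 (H1) depth=6
  + 194.0.0.0/8 (H6) depth=8
  - 194.0.0.0/12 clear@12
  ? 152.253.218.158  path d0:-→d1:-→d2:-→d3:-→d4:-→d5:-→d6:H1  best=H1
  + 194.4.202.0/24 (H6) depth=24
  + 152.130.176.0/21 (H4) depth=21
  + 152.130.183.224/28 (H3) depth=28
  ? 194.51.79.153  path d0:-→d1:-→d2:-→d3:-→d4:-→d5:-→d6:-→d7:-→d8:H6→d9:-→d10:-  best=H6
  ? 152.130.183.224  path d0:-→d1:-→d2:-→d3:-→d4:-→d5:-→d6:H1→d7:-→d8:-→d9:-→d10:-→d11:-→d12:-→d13:-→d14:-→d15:-→d16:-→d17:-→d18:-→d19:-→d20:-→d21:H4→d22:-→d23:-→d24:-→d25:-→d26:-→d27:-→d28:H3  best=H3
  + 152.128.0.0/14 (H2) depth=14
  + 194.0.0.0/8 (H0) depth=8
  - 152.130.176.0/21 clear@21
  + 194.0.0.0/8 (H5) depth=8
  + 194.4.202.0/24 (H4) depth=24
  ? 194.4.192.110  path d0:-→d1:-→d2:-→d3:-→d4:-→d5:-→d6:-→d7:-→d8:H5→d9:-→d10:-→d11:-→d12:-→d13:-→d14:-→d15:-→d16:-→d17:-→d18:-→d19:-→d20:H5  best=H5
  + 152.130.183.236/32 (H6) depth=32
  + 152.0.0.0/8 (H6) depth=8
  + 152.130.183.236/32 (H3) depth=32
  ? 152.128.0.8  path d0:-→d1:-→d2:-→d3:-→d4:-→d5:-→d6:H1→d7:-→d8:H6→d9:-→d10:-→d11:-→d12:-→d13:-→d14:H2  best=H2
  + 0.0.0.0/0 (H0) depth=0
  ? 194.4.192.2  path d0:H0→d1:-→d2:-→d3:-→d4:-→d5:-→d6:-→d7:-→d8:H5→d9:-→d10:-→d11:-→d12:-→d13:-→d14:-→d15:-→d16:-→d17:-→d18:-→d19:-→d20:H5  best=H5
  + 152.130.183.232/29 (H6) depth=29
  ? 152.0.1.38  path d0:H0→d1:-→d2:-→d3:-→d4:-→d5:-→d6:H1→d7:-→d8:H6  best=H6
  ? 130.172.178.165  path d0:H0→d1:-→d2:-→d3:-  best=H0
  + 152.130.183.224/28 (H4) depth=28
  + 152.130.183.0/24 (H2) depth=24
  + 194.0.0.0/8 (H6) depth=8
  - 194.0.0.0/8 clear@8
  ? 194.4.202.0  path d0:H0→d1:-→d2:-→d3:-→d4:-→d5:-→d6:-→d7:-→d8:-→d9:-→d10:-→d11:-→d12:-→d13:-→d14:-→d15:-→d16:-→d17:-→d18:-→d19:-→d20:H5→d21:-→d22:-→d23:-→d24:H4  best=H4
  + 0.0.0.0/0 (H7) depth=0
  + 194.4.202.0/24 (H7) depth=24

== LOOKUPS ==
["H4","H4","no-route","H1","H6","H3","H5","H2","H5","H6","H0","H4"]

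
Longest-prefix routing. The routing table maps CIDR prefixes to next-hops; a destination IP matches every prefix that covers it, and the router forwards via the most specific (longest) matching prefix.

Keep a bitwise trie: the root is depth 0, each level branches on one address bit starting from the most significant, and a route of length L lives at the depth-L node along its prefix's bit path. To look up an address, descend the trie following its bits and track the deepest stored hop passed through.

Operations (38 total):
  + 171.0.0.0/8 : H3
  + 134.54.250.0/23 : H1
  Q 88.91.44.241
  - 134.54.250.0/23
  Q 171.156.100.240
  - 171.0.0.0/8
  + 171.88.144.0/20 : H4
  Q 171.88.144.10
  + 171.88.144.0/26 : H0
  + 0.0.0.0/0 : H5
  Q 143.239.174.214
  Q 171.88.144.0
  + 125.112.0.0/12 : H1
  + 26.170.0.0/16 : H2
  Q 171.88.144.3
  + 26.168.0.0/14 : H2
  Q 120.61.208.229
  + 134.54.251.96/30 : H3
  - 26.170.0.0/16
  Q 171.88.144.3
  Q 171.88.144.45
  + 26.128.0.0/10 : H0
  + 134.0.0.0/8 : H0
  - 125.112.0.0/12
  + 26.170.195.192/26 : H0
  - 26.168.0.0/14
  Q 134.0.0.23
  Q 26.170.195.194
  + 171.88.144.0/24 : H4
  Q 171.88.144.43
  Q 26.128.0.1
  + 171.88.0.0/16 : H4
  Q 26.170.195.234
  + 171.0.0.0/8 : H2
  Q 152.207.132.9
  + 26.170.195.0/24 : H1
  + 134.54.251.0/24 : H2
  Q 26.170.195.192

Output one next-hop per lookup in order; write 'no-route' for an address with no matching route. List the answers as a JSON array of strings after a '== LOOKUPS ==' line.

Trace:
  + 171.0.0.0/8 (H3) depth=8
  + 134.54.250.0/23 (H1) depth=23
  ? 88.91.44.241  path d0:-  best=no-route
  - 134.54.250.0/23 clear@23
  ? 171.156.100.240  path d0:-→d1:-→d2:-→d3:-→d4:-→d5:-→d6:-→d7:-→d8:H3  best=H3
  - 171.0.0.0/8 clear@8
  + 171.88.144.0/20 (H4) depth=20
  ? 171.88.144.10  path d0:-→d1:-→d2:-→d3:-→d4:-→d5:-→d6:-→d7:-→d8:-→d9:-→d10:-→d11:-→d12:-→d13:-→d14:-→d15:-→d16:-→d17:-→d18:-→d19:-→d20:H4  best=H4
  + 171.88.144.0/26 (H0) depth=26
  + 0.0.0.0/0 (H5) depth=0
  ? 143.239.174.214  path d0:H5→d1:-→d2:-→d3:-→d4:-  best=H5
  ? 171.88.144.0  path d0:H5→d1:-→d2:-→d3:-→d4:-→d5:-→d6:-→d7:-→d8:-→d9:-→d10:-→d11:-→d12:-→d13:-→d14:-→d15:-→d16:-→d17:-→d18:-→d19:-→d20:H4→d21:-→d22:-→d23:-→d24:-→d25:-→d26:H0  best=H0
  + 125.112.0.0/12 (H1) depth=12
  + 26.170.0.0/16 (H2) depth=16
  ? 171.88.144.3  path d0:H5→d1:-→d2:-→d3:-→d4:-→d5:-→d6:-→d7:-→d8:-→d9:-→d10:-→d11:-→d12:-→d13:-→d14:-→d15:-→d16:-→d17:-→d18:-→d19:-→d20:H4→d21:-→d22:-→d23:-→d24:-→d25:-→d26:H0  best=H0
  + 26.168.0.0/14 (H2) depth=14
  ? 120.61.208.229  path d0:H5→d1:-→d2:-→d3:-→d4:-→d5:-  best=H5
  + 134.54.251.96/30 (H3) depth=30
  - 26.170.0.0/16 clear@16
  ? 171.88.144.3  path d0:H5→d1:-→d2:-→d3:-→d4:-→d5:-→d6:-→d7:-→d8:-→d9:-→d10:-→d11:-→d12:-→d13:-→d14:-→d15:-→d16:-→d17:-→d18:-→d19:-→d20:H4→d21:-→d22:-→d23:-→d24:-→d25:-→d26:H0  best=H0
  ? 171.88.144.45  path d0:H5→d1:-→d2:-→d3:-→d4:-→d5:-→d6:-→d7:-→d8:-→d9:-→d10:-→d11:-→d12:-→d13:-→d14:-→d15:-→d16:-→d17:-→d18:-→d19:-→d20:H4→d21:-→d22:-→d23:-→d24:-→d25:-→d26:H0  best=H0
  + 26.128.0.0/10 (H0) depth=10
  + 134.0.0.0/8 (H0) depth=8
  - 125.112.0.0/12 clear@12
  + 26.170.195.192/26 (H0) depth=26
  - 26.168.0.0/14 clear@14
  ? 134.0.0.23  path d0:H5→d1:-→d2:-→d3:-→d4:-→d5:-→d6:-→d7:-→d8:H0→d9:-→d10:-  best=H0
  ? 26.170.195.194  path d0:H5→d1:-→d2:-→d3:-→d4:-→d5:-→d6:-→d7:-→d8:-→d9:-→d10:H0→d11:-→d12:-→d13:-→d14:-→d15:-→d16:-→d17:-→d18:-→d19:-→d20:-→d21:-→d22:-→d23:-→d24:-→d25:-→d26:H0  best=H0
  + 171.88.144.0/24 (H4) depth=24
  ? 171.88.144.43  path d0:H5→d1:-→d2:-→d3:-→d4:-→d5:-→d6:-→d7:-→d8:-→d9:-→d10:-→d11:-→d12:-→d13:-→d14:-→d15:-→d16:-→d17:-→d18:-→d19:-→d20:H4→d21:-→d22:-→d23:-→d24:H4→d25:-→d26:H0  best=H0
  ? 26.128.0.1  path d0:H5→d1:-→d2:-→d3:-→d4:-→d5:-→d6:-→d7:-→d8:-→d9:-→d10:H0  best=H0
  + 171.88.0.0/16 (H4) depth=16
  ? 26.170.195.234  path d0:H5→d1:-→d2:-→d3:-→d4:-→d5:-→d6:-→d7:-→d8:-→d9:-→d10:H0→d11:-→d12:-→d13:-→d14:-→d15:-→d16:-→d17:-→d18:-→d19:-→d20:-→d21:-→d22:-→d23:-→d24:-→d25:-→d26:H0  best=H0
  + 171.0.0.0/8 (H2) depth=8
  ? 152.207.132.9  path d0:H5→d1:-→d2:-→d3:-  best=H5
  + 26.170.195.0/24 (H1) depth=24
  + 134.54.251.0/24 (H2) depth=24
  ? 26.170.195.192  path d0:H5→d1:-→d2:-→d3:-→d4:-→d5:-→d6:-→d7:-→d8:-→d9:-→d10:H0→d11:-→d12:-→d13:-→d14:-→d15:-→d16:-→d17:-→d18:-→d19:-→d20:-→d21:-→d22:-→d23:-→d24:H1→d25:-→d26:H0  best=H0

== LOOKUPS ==
["no-route","H3","H4","H5","H0","H0","H5","H0","H0","H0","H0","H0","H0","H0","H5","H0"]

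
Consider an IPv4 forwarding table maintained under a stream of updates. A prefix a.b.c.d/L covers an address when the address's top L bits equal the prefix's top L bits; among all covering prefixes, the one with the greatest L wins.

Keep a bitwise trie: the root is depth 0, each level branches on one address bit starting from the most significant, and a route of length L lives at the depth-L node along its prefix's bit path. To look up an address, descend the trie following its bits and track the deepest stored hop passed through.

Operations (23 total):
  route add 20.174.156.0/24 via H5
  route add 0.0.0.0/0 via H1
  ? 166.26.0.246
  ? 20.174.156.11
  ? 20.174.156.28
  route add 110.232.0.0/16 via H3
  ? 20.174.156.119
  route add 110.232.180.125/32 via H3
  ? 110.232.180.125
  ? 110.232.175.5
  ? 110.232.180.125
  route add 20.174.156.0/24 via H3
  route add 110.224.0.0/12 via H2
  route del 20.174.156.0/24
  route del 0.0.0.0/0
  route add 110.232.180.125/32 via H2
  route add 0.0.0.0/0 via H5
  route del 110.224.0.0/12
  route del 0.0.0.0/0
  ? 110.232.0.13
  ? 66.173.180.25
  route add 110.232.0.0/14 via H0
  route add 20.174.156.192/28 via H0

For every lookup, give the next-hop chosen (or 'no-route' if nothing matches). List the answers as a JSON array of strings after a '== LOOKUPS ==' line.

Apply in order:
  + 20.174.156.0/24 (H5) depth=24
  + 0.0.0.0/0 (H1) depth=0
  ? 166.26.0.246  path d0:H1  best=H1
  ? 20.174.156.11  path d0:H1→d1:-→d2:-→d3:-→d4:-→d5:-→d6:-→d7:-→d8:-→d9:-→d10:-→d11:-→d12:-→d13:-→d14:-→d15:-→d16:-→d17:-→d18:-→d19:-→d20:-→d21:-→d22:-→d23:-→d24:H5  best=H5
  ? 20.174.156.28  path d0:H1→d1:-→d2:-→d3:-→d4:-→d5:-→d6:-→d7:-→d8:-→d9:-→d10:-→d11:-→d12:-→d13:-→d14:-→d15:-→d16:-→d17:-→d18:-→d19:-→d20:-→d21:-→d22:-→d23:-→d24:H5  best=H5
  + 110.232.0.0/16 (H3) depth=16
  ? 20.174.156.119  path d0:H1→d1:-→d2:-→d3:-→d4:-→d5:-→d6:-→d7:-→d8:-→d9:-→d10:-→d11:-→d12:-→d13:-→d14:-→d15:-→d16:-→d17:-→d18:-→d19:-→d20:-→d21:-→d22:-→d23:-→d24:H5  best=H5
  + 110.232.180.125/32 (H3) depth=32
  ? 110.232.180.125  path d0:H1→d1:-→d2:-→d3:-→d4:-→d5:-→d6:-→d7:-→d8:-→d9:-→d10:-→d11:-→d12:-→d13:-→d14:-→d15:-→d16:H3→d17:-→d18:-→d19:-→d20:-→d21:-→d22:-→d23:-→d24:-→d25:-→d26:-→d27:-→d28:-→d29:-→d30:-→d31:-→d32:H3  best=H3
  ? 110.232.175.5  path d0:H1→d1:-→d2:-→d3:-→d4:-→d5:-→d6:-→d7:-→d8:-→d9:-→d10:-→d11:-→d12:-→d13:-→d14:-→d15:-→d16:H3→d17:-→d18:-→d19:-  best=H3
  ? 110.232.180.125  path d0:H1→d1:-→d2:-→d3:-→d4:-→d5:-→d6:-→d7:-→d8:-→d9:-→d10:-→d11:-→d12:-→d13:-→d14:-→d15:-→d16:H3→d17:-→d18:-→d19:-→d20:-→d21:-→d22:-→d23:-→d24:-→d25:-→d26:-→d27:-→d28:-→d29:-→d30:-→d31:-→d32:H3  best=H3
  + 20.174.156.0/24 (H3) depth=24
  + 110.224.0.0/12 (H2) depth=12
  - 20.174.156.0/24 clear@24
  - 0.0.0.0/0 clear@0
  + 110.232.180.125/32 (H2) depth=32
  + 0.0.0.0/0 (H5) depth=0
  - 110.224.0.0/12 clear@12
  - 0.0.0.0/0 clear@0
  ? 110.232.0.13  path d0:-→d1:-→d2:-→d3:-→d4:-→d5:-→d6:-→d7:-→d8:-→d9:-→d10:-→d11:-→d12:-→d13:-→d14:-→d15:-→d16:H3  best=H3
  ? 66.173.180.25  path d0:-→d1:-→d2:-  best=no-route
  + 110.232.0.0/14 (H0) depth=14
  + 20.174.156.192/28 (H0) depth=28

== LOOKUPS ==
["H1","H5","H5","H5","H3","H3","H3","H3","no-route"]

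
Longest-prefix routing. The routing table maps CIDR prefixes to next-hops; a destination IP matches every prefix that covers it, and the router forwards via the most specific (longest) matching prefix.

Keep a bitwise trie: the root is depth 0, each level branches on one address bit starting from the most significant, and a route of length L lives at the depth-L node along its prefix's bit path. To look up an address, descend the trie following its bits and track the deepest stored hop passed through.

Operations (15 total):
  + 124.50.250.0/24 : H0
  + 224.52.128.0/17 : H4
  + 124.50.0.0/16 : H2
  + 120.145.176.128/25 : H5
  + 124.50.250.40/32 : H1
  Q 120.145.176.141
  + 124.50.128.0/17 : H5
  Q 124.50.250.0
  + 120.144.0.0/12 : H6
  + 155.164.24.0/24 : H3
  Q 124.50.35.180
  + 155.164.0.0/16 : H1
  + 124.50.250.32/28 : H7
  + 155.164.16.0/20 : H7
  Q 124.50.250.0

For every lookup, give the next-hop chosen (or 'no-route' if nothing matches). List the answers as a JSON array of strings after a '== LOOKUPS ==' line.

Process each operation:
  + 124.50.250.0/24 (H0) depth=24
  + 224.52.128.0/17 (H4) depth=17
  + 124.50.0.0/16 (H2) depth=16
  + 120.145.176.128/25 (H5) depth=25
  + 124.50.250.40/32 (H1) depth=32
  ? 120.145.176.141  path d0:-→d1:-→d2:-→d3:-→d4:-→d5:-→d6:-→d7:-→d8:-→d9:-→d10:-→d11:-→d12:-→d13:-→d14:-→d15:-→d16:-→d17:-→d18:-→d19:-→d20:-→d21:-→d22:-→d23:-→d24:-→d25:H5  best=H5
  + 124.50.128.0/17 (H5) depth=17
  ? 124.50.250.0  path d0:-→d1:-→d2:-→d3:-→d4:-→d5:-→d6:-→d7:-→d8:-→d9:-→d10:-→d11:-→d12:-→d13:-→d14:-→d15:-→d16:H2→d17:H5→d18:-→d19:-→d20:-→d21:-→d22:-→d23:-→d24:H0→d25:-→d26:-  best=H0
  + 120.144.0.0/12 (H6) depth=12
  + 155.164.24.0/24 (H3) depth=24
  ? 124.50.35.180  path d0:-→d1:-→d2:-→d3:-→d4:-→d5:-→d6:-→d7:-→d8:-→d9:-→d10:-→d11:-→d12:-→d13:-→d14:-→d15:-→d16:H2  best=H2
  + 155.164.0.0/16 (H1) depth=16
  + 124.50.250.32/28 (H7) depth=28
  + 155.164.16.0/20 (H7) depth=20
  ? 124.50.250.0  path d0:-→d1:-→d2:-→d3:-→d4:-→d5:-→d6:-→d7:-→d8:-→d9:-→d10:-→d11:-→d12:-→d13:-→d14:-→d15:-→d16:H2→d17:H5→d18:-→d19:-→d20:-→d21:-→d22:-→d23:-→d24:H0→d25:-→d26:-  best=H0

== LOOKUPS ==
["H5","H0","H2","H0"]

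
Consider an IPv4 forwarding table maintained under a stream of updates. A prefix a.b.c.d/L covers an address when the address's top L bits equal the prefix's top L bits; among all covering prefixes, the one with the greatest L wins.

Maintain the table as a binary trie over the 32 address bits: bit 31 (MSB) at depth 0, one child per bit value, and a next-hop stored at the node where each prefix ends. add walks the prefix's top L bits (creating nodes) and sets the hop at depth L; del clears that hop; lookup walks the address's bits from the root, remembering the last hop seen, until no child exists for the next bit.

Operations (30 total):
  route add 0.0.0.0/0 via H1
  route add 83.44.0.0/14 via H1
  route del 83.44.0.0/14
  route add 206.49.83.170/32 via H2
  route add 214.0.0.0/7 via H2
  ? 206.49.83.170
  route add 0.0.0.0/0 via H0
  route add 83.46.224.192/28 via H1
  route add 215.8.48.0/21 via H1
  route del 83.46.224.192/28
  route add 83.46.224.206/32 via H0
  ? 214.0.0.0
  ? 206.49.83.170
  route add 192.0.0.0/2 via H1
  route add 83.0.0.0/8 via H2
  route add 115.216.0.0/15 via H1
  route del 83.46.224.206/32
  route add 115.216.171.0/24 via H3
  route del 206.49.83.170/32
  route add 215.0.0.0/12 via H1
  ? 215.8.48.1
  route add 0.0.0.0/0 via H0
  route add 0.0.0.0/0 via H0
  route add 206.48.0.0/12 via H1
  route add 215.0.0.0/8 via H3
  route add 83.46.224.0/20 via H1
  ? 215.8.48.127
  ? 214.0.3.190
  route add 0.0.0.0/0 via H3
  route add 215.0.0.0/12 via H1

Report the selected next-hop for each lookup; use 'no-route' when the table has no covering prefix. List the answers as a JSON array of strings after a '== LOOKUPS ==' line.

Apply in order:
  add 0.0.0.0/0 -> H1 at depth 0
  add 83.44.0.0/14 -> H1 at depth 14
  - 83.44.0.0/14 clear@14
  add 206.49.83.170/32 -> H2 at depth 32
  add 214.0.0.0/7 -> H2 at depth 7
  lookup 206.49.83.170: bits 11001110001100010101001110101010 walk d0:H1→d1:-→d2:-→d3:-→d4:-→d5:-→d6:-→d7:-→d8:-→d9:-→d10:-→d11:-→d12:-→d13:-→d14:-→d15:-→d16:-→d17:-→d18:-→d19:-→d20:-→d21:-→d22:-→d23:-→d24:-→d25:-→d26:-→d27:-→d28:-→d29:-→d30:-→d31:-→d32:H2 -> H2
  add 0.0.0.0/0 -> H0 at depth 0
  add 83.46.224.192/28 -> H1 at depth 28
  add 215.8.48.0/21 -> H1 at depth 21
  - 83.46.224.192/28 clear@28
  add 83.46.224.206/32 -> H0 at depth 32
  lookup 214.0.0.0: bits 1101011 walk d0:H0→d1:-→d2:-→d3:-→d4:-→d5:-→d6:-→d7:H2 -> H2
  lookup 206.49.83.170: bits 11001110001100010101001110101010 walk d0:H0→d1:-→d2:-→d3:-→d4:-→d5:-→d6:-→d7:-→d8:-→d9:-→d10:-→d11:-→d12:-→d13:-→d14:-→d15:-→d16:-→d17:-→d18:-→d19:-→d20:-→d21:-→d22:-→d23:-→d24:-→d25:-→d26:-→d27:-→d28:-→d29:-→d30:-→d31:-→d32:H2 -> H2
  add 192.0.0.0/2 -> H1 at depth 2
  add 83.0.0.0/8 -> H2 at depth 8
  add 115.216.0.0/15 -> H1 at depth 15
  - 83.46.224.206/32 clear@32
  add 115.216.171.0/24 -> H3 at depth 24
  - 206.49.83.170/32 clear@32
  add 215.0.0.0/12 -> H1 at depth 12
  lookup 215.8.48.1: bits 110101110000100000110 walk d0:H0→d1:-→d2:H1→d3:-→d4:-→d5:-→d6:-→d7:H2→d8:-→d9:-→d10:-→d11:-→d12:H1→d13:-→d14:-→d15:-→d16:-→d17:-→d18:-→d19:-→d20:-→d21:H1 -> H1
  add 0.0.0.0/0 -> H0 at depth 0
  add 0.0.0.0/0 -> H0 at depth 0
  add 206.48.0.0/12 -> H1 at depth 12
  add 215.0.0.0/8 -> H3 at depth 8
  add 83.46.224.0/20 -> H1 at depth 20
  lookup 215.8.48.127: bits 110101110000100000110 walk d0:H0→d1:-→d2:H1→d3:-→d4:-→d5:-→d6:-→d7:H2→d8:H3→d9:-→d10:-→d11:-→d12:H1→d13:-→d14:-→d15:-→d16:-→d17:-→d18:-→d19:-→d20:-→d21:H1 -> H1
  lookup 214.0.3.190: bits 1101011 walk d0:H0→d1:-→d2:H1→d3:-→d4:-→d5:-→d6:-→d7:H2 -> H2
  add 0.0.0.0/0 -> H3 at depth 0
  add 215.0.0.0/12 -> H1 at depth 12

== LOOKUPS ==
["H2","H2","H2","H1","H1","H2"]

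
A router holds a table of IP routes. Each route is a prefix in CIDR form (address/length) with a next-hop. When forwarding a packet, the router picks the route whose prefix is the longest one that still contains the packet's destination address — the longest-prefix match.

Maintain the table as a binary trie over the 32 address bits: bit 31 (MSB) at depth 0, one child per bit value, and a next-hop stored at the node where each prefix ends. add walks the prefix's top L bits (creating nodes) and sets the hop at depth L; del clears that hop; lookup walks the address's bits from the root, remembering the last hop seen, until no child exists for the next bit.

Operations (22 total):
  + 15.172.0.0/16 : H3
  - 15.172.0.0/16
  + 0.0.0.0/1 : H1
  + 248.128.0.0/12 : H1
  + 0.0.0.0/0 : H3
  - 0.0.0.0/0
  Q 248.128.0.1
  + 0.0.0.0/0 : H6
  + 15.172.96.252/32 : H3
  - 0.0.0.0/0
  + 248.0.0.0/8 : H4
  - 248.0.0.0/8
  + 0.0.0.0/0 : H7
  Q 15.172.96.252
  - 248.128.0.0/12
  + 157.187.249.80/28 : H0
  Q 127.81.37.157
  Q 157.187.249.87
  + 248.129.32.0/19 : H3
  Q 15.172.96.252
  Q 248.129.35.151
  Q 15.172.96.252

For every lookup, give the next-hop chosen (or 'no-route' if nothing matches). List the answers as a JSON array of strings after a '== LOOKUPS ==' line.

Process each operation:
  add 15.172.0.0/16 -> H3 at depth 16
  del 15.172.0.0/16 (clear depth 16)
  add 0.0.0.0/1 -> H1 at depth 1
  add 248.128.0.0/12 -> H1 at depth 12
  add 0.0.0.0/0 -> H3 at depth 0
  del 0.0.0.0/0 (clear depth 0)
  ? 248.128.0.1  path d0:-→d1:-→d2:-→d3:-→d4:-→d5:-→d6:-→d7:-→d8:-→d9:-→d10:-→d11:-→d12:H1  best=H1
  add 0.0.0.0/0 -> H6 at depth 0
  add 15.172.96.252/32 -> H3 at depth 32
  del 0.0.0.0/0 (clear depth 0)
  add 248.0.0.0/8 -> H4 at depth 8
  del 248.0.0.0/8 (clear depth 8)
  add 0.0.0.0/0 -> H7 at depth 0
  ? 15.172.96.252  path d0:H7→d1:H1→d2:-→d3:-→d4:-→d5:-→d6:-→d7:-→d8:-→d9:-→d10:-→d11:-→d12:-→d13:-→d14:-→d15:-→d16:-→d17:-→d18:-→d19:-→d20:-→d21:-→d22:-→d23:-→d24:-→d25:-→d26:-→d27:-→d28:-→d29:-→d30:-→d31:-→d32:H3  best=H3
  del 248.128.0.0/12 (clear depth 12)
  add 157.187.249.80/28 -> H0 at depth 28
  ? 127.81.37.157  path d0:H7→d1:H1  best=H1
  ? 157.187.249.87  path d0:H7→d1:-→d2:-→d3:-→d4:-→d5:-→d6:-→d7:-→d8:-→d9:-→d10:-→d11:-→d12:-→d13:-→d14:-→d15:-→d16:-→d17:-→d18:-→d19:-→d20:-→d21:-→d22:-→d23:-→d24:-→d25:-→d26:-→d27:-→d28:H0  best=H0
  add 248.129.32.0/19 -> H3 at depth 19
  ? 15.172.96.252  path d0:H7→d1:H1→d2:-→d3:-→d4:-→d5:-→d6:-→d7:-→d8:-→d9:-→d10:-→d11:-→d12:-→d13:-→d14:-→d15:-→d16:-→d17:-→d18:-→d19:-→d20:-→d21:-→d22:-→d23:-→d24:-→d25:-→d26:-→d27:-→d28:-→d29:-→d30:-→d31:-→d32:H3  best=H3
  ? 248.129.35.151  path d0:H7→d1:-→d2:-→d3:-→d4:-→d5:-→d6:-→d7:-→d8:-→d9:-→d10:-→d11:-→d12:-→d13:-→d14:-→d15:-→d16:-→d17:-→d18:-→d19:H3  best=H3
  ? 15.172.96.252  path d0:H7→d1:H1→d2:-→d3:-→d4:-→d5:-→d6:-→d7:-→d8:-→d9:-→d10:-→d11:-→d12:-→d13:-→d14:-→d15:-→d16:-→d17:-→d18:-→d19:-→d20:-→d21:-→d22:-→d23:-→d24:-→d25:-→d26:-→d27:-→d28:-→d29:-→d30:-→d31:-→d32:H3  best=H3

== LOOKUPS ==
["H1","H3","H1","H0","H3","H3","H3"]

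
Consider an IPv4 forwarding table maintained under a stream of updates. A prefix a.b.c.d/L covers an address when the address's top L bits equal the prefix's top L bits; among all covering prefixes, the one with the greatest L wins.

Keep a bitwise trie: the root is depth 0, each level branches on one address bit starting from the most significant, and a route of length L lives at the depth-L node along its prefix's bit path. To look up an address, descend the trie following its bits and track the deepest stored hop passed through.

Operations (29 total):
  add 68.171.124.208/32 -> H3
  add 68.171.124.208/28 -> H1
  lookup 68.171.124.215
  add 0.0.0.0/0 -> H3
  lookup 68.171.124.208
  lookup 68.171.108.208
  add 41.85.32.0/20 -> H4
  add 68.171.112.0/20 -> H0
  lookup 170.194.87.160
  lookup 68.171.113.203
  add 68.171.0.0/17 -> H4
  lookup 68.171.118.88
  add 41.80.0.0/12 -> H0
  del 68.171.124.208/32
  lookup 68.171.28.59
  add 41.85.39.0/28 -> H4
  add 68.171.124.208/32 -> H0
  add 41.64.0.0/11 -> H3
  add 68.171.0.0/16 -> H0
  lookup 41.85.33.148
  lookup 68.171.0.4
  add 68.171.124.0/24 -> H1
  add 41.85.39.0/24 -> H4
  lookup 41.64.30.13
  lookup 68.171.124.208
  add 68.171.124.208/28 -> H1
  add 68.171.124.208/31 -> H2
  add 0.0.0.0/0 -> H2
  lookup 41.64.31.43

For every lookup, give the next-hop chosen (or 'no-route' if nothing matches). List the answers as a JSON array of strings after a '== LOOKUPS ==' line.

Trace:
  add 68.171.124.208/32 -> H3 at depth 32
  add 68.171.124.208/28 -> H1 at depth 28
  Q 68.171.124.215: descend 01000100101010110111110011010 ; hops seen [H1] ; pick H1
  add 0.0.0.0/0 -> H3 at depth 0
  Q 68.171.124.208: descend 01000100101010110111110011010000 ; hops seen [H3,H1,H3] ; pick H3
  Q 68.171.108.208: descend 0100010010101011011 ; hops seen [H3] ; pick H3
  add 41.85.32.0/20 -> H4 at depth 20
  add 68.171.112.0/20 -> H0 at depth 20
  Q 170.194.87.160: descend ε ; hops seen [H3] ; pick H3
  Q 68.171.113.203: descend 01000100101010110111 ; hops seen [H3,H0] ; pick H0
  add 68.171.0.0/17 -> H4 at depth 17
  Q 68.171.118.88: descend 01000100101010110111 ; hops seen [H3,H4,H0] ; pick H0
  add 41.80.0.0/12 -> H0 at depth 12
  - 68.171.124.208/32 clear@32
  Q 68.171.28.59: descend 01000100101010110 ; hops seen [H3,H4] ; pick H4
  add 41.85.39.0/28 -> H4 at depth 28
  add 68.171.124.208/32 -> H0 at depth 32
  add 41.64.0.0/11 -> H3 at depth 11
  add 68.171.0.0/16 -> H0 at depth 16
  Q 41.85.33.148: descend 001010010101010100100 ; hops seen [H3,H3,H0,H4] ; pick H4
  Q 68.171.0.4: descend 01000100101010110 ; hops seen [H3,H0,H4] ; pick H4
  add 68.171.124.0/24 -> H1 at depth 24
  add 41.85.39.0/24 -> H4 at depth 24
  Q 41.64.30.13: descend 00101001010 ; hops seen [H3,H3] ; pick H3
  Q 68.171.124.208: descend 01000100101010110111110011010000 ; hops seen [H3,H0,H4,H0,H1,H1,H0] ; pick H0
  add 68.171.124.208/28 -> H1 at depth 28
  add 68.171.124.208/31 -> H2 at depth 31
  add 0.0.0.0/0 -> H2 at depth 0
  Q 41.64.31.43: descend 00101001010 ; hops seen [H2,H3] ; pick H3

== LOOKUPS ==
["H1","H3","H3","H3","H0","H0","H4","H4","H4","H3","H0","H3"]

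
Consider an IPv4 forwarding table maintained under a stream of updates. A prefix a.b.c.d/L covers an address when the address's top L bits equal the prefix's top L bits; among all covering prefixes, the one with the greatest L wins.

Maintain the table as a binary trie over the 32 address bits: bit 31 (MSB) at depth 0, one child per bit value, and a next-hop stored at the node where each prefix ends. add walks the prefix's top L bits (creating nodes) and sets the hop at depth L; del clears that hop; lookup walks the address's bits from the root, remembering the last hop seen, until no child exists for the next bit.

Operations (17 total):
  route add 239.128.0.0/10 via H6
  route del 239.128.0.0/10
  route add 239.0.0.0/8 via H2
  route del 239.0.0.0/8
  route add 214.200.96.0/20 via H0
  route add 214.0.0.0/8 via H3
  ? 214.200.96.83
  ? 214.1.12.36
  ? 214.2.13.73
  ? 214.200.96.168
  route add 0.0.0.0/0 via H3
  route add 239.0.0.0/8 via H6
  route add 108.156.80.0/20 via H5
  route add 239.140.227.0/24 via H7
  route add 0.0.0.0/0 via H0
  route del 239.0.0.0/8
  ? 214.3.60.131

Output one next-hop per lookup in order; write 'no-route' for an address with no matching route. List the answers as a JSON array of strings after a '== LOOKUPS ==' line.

Trace:
  + 239.128.0.0/10 (H6) depth=10
  - 239.128.0.0/10 clear@10
  + 239.0.0.0/8 (H2) depth=8
  - 239.0.0.0/8 clear@8
  + 214.200.96.0/20 (H0) depth=20
  + 214.0.0.0/8 (H3) depth=8
  ? 214.200.96.83  path d0:-→d1:-→d2:-→d3:-→d4:-→d5:-→d6:-→d7:-→d8:H3→d9:-→d10:-→d11:-→d12:-→d13:-→d14:-→d15:-→d16:-→d17:-→d18:-→d19:-→d20:H0  best=H0
  ? 214.1.12.36  path d0:-→d1:-→d2:-→d3:-→d4:-→d5:-→d6:-→d7:-→d8:H3  best=H3
  ? 214.2.13.73  path d0:-→d1:-→d2:-→d3:-→d4:-→d5:-→d6:-→d7:-→d8:H3  best=H3
  ? 214.200.96.168  path d0:-→d1:-→d2:-→d3:-→d4:-→d5:-→d6:-→d7:-→d8:H3→d9:-→d10:-→d11:-→d12:-→d13:-→d14:-→d15:-→d16:-→d17:-→d18:-→d19:-→d20:H0  best=H0
  + 0.0.0.0/0 (H3) depth=0
  + 239.0.0.0/8 (H6) depth=8
  + 108.156.80.0/20 (H5) depth=20
  + 239.140.227.0/24 (H7) depth=24
  + 0.0.0.0/0 (H0) depth=0
  - 239.0.0.0/8 clear@8
  ? 214.3.60.131  path d0:H0→d1:-→d2:-→d3:-→d4:-→d5:-→d6:-→d7:-→d8:H3  best=H3

== LOOKUPS ==
["H0","H3","H3","H0","H3"]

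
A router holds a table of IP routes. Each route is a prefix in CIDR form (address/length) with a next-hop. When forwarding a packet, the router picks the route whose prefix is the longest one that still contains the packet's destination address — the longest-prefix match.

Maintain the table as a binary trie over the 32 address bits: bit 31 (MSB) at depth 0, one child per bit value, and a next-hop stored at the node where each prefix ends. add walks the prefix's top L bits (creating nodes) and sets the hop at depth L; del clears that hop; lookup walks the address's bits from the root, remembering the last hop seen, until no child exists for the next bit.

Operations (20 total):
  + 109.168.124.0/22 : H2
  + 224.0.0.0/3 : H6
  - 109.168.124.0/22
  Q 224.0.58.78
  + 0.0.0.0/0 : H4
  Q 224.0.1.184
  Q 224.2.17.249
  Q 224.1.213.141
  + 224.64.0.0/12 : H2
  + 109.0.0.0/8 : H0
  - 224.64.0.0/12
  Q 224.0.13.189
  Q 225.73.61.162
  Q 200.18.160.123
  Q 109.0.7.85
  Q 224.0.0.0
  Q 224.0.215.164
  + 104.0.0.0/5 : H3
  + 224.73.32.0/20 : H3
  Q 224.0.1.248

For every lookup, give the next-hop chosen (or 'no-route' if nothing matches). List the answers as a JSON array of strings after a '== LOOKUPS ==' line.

Apply in order:
  add 109.168.124.0/22 -> H2 at depth 22
  add 224.0.0.0/3 -> H6 at depth 3
  del 109.168.124.0/22 (clear depth 22)
  lookup 224.0.58.78: bits 111 walk d0:-→d1:-→d2:-→d3:H6 -> H6
  add 0.0.0.0/0 -> H4 at depth 0
  lookup 224.0.1.184: bits 111 walk d0:H4→d1:-→d2:-→d3:H6 -> H6
  lookup 224.2.17.249: bits 111 walk d0:H4→d1:-→d2:-→d3:H6 -> H6
  lookup 224.1.213.141: bits 111 walk d0:H4→d1:-→d2:-→d3:H6 -> H6
  add 224.64.0.0/12 -> H2 at depth 12
  add 109.0.0.0/8 -> H0 at depth 8
  del 224.64.0.0/12 (clear depth 12)
  lookup 224.0.13.189: bits 111000000 walk d0:H4→d1:-→d2:-→d3:H6→d4:-→d5:-→d6:-→d7:-→d8:-→d9:- -> H6
  lookup 225.73.61.162: bits 1110000 walk d0:H4→d1:-→d2:-→d3:H6→d4:-→d5:-→d6:-→d7:- -> H6
  lookup 200.18.160.123: bits 11 walk d0:H4→d1:-→d2:- -> H4
  lookup 109.0.7.85: bits 01101101 walk d0:H4→d1:-→d2:-→d3:-→d4:-→d5:-→d6:-→d7:-→d8:H0 -> H0
  lookup 224.0.0.0: bits 111000000 walk d0:H4→d1:-→d2:-→d3:H6→d4:-→d5:-→d6:-→d7:-→d8:-→d9:- -> H6
  lookup 224.0.215.164: bits 111000000 walk d0:H4→d1:-→d2:-→d3:H6→d4:-→d5:-→d6:-→d7:-→d8:-→d9:- -> H6
  add 104.0.0.0/5 -> H3 at depth 5
  add 224.73.32.0/20 -> H3 at depth 20
  lookup 224.0.1.248: bits 111000000 walk d0:H4→d1:-→d2:-→d3:H6→d4:-→d5:-→d6:-→d7:-→d8:-→d9:- -> H6

== LOOKUPS ==
["H6","H6","H6","H6","H6","H6","H4","H0","H6","H6","H6"]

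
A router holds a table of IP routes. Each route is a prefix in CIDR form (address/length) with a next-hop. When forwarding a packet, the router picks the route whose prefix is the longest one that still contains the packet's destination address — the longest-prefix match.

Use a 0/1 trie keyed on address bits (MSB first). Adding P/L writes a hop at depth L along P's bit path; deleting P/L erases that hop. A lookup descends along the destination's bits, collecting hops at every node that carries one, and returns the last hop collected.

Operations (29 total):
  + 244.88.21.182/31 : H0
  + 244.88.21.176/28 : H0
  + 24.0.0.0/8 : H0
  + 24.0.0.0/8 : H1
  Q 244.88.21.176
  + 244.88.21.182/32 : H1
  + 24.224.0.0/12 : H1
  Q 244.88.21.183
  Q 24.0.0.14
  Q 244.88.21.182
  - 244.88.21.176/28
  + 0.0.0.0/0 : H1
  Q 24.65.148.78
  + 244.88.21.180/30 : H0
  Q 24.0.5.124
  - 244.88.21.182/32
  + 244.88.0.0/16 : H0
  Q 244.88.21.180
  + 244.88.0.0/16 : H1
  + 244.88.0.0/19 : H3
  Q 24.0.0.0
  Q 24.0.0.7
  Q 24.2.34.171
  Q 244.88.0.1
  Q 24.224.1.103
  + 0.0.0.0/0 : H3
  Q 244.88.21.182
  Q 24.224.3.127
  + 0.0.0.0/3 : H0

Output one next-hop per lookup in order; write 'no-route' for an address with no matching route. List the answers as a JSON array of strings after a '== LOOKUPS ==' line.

Apply in order:
  add 244.88.21.182/31 -> H0 at depth 31
  add 244.88.21.176/28 -> H0 at depth 28
  add 24.0.0.0/8 -> H0 at depth 8
  add 24.0.0.0/8 -> H1 at depth 8
  ? 244.88.21.176  path d0:-→d1:-→d2:-→d3:-→d4:-→d5:-→d6:-→d7:-→d8:-→d9:-→d10:-→d11:-→d12:-→d13:-→d14:-→d15:-→d16:-→d17:-→d18:-→d19:-→d20:-→d21:-→d22:-→d23:-→d24:-→d25:-→d26:-→d27:-→d28:H0→d29:-  best=H0
  add 244.88.21.182/32 -> H1 at depth 32
  add 24.224.0.0/12 -> H1 at depth 12
  ? 244.88.21.183  path d0:-→d1:-→d2:-→d3:-→d4:-→d5:-→d6:-→d7:-→d8:-→d9:-→d10:-→d11:-→d12:-→d13:-→d14:-→d15:-→d16:-→d17:-→d18:-→d19:-→d20:-→d21:-→d22:-→d23:-→d24:-→d25:-→d26:-→d27:-→d28:H0→d29:-→d30:-→d31:H0  best=H0
  ? 24.0.0.14  path d0:-→d1:-→d2:-→d3:-→d4:-→d5:-→d6:-→d7:-→d8:H1  best=H1
  ? 244.88.21.182  path d0:-→d1:-→d2:-→d3:-→d4:-→d5:-→d6:-→d7:-→d8:-→d9:-→d10:-→d11:-→d12:-→d13:-→d14:-→d15:-→d16:-→d17:-→d18:-→d19:-→d20:-→d21:-→d22:-→d23:-→d24:-→d25:-→d26:-→d27:-→d28:H0→d29:-→d30:-→d31:H0→d32:H1  best=H1
  del 244.88.21.176/28 (clear depth 28)
  add 0.0.0.0/0 -> H1 at depth 0
  ? 24.65.148.78  path d0:H1→d1:-→d2:-→d3:-→d4:-→d5:-→d6:-→d7:-→d8:H1  best=H1
  add 244.88.21.180/30 -> H0 at depth 30
  ? 24.0.5.124  path d0:H1→d1:-→d2:-→d3:-→d4:-→d5:-→d6:-→d7:-→d8:H1  best=H1
  del 244.88.21.182/32 (clear depth 32)
  add 244.88.0.0/16 -> H0 at depth 16
  ? 244.88.21.180  path d0:H1→d1:-→d2:-→d3:-→d4:-→d5:-→d6:-→d7:-→d8:-→d9:-→d10:-→d11:-→d12:-→d13:-→d14:-→d15:-→d16:H0→d17:-→d18:-→d19:-→d20:-→d21:-→d22:-→d23:-→d24:-→d25:-→d26:-→d27:-→d28:-→d29:-→d30:H0  best=H0
  add 244.88.0.0/16 -> H1 at depth 16
  add 244.88.0.0/19 -> H3 at depth 19
  ? 24.0.0.0  path d0:H1→d1:-→d2:-→d3:-→d4:-→d5:-→d6:-→d7:-→d8:H1  best=H1
  ? 24.0.0.7  path d0:H1→d1:-→d2:-→d3:-→d4:-→d5:-→d6:-→d7:-→d8:H1  best=H1
  ? 24.2.34.171  path d0:H1→d1:-→d2:-→d3:-→d4:-→d5:-→d6:-→d7:-→d8:H1  best=H1
  ? 244.88.0.1  path d0:H1→d1:-→d2:-→d3:-→d4:-→d5:-→d6:-→d7:-→d8:-→d9:-→d10:-→d11:-→d12:-→d13:-→d14:-→d15:-→d16:H1→d17:-→d18:-→d19:H3  best=H3
  ? 24.224.1.103  path d0:H1→d1:-→d2:-→d3:-→d4:-→d5:-→d6:-→d7:-→d8:H1→d9:-→d10:-→d11:-→d12:H1  best=H1
  add 0.0.0.0/0 -> H3 at depth 0
  ? 244.88.21.182  path d0:H3→d1:-→d2:-→d3:-→d4:-→d5:-→d6:-→d7:-→d8:-→d9:-→d10:-→d11:-→d12:-→d13:-→d14:-→d15:-→d16:H1→d17:-→d18:-→d19:H3→d20:-→d21:-→d22:-→d23:-→d24:-→d25:-→d26:-→d27:-→d28:-→d29:-→d30:H0→d31:H0→d32:-  best=H0
  ? 24.224.3.127  path d0:H3→d1:-→d2:-→d3:-→d4:-→d5:-→d6:-→d7:-→d8:H1→d9:-→d10:-→d11:-→d12:H1  best=H1
  add 0.0.0.0/3 -> H0 at depth 3

== LOOKUPS ==
["H0","H0","H1","H1","H1","H1","H0","H1","H1","H1","H3","H1","H0","H1"]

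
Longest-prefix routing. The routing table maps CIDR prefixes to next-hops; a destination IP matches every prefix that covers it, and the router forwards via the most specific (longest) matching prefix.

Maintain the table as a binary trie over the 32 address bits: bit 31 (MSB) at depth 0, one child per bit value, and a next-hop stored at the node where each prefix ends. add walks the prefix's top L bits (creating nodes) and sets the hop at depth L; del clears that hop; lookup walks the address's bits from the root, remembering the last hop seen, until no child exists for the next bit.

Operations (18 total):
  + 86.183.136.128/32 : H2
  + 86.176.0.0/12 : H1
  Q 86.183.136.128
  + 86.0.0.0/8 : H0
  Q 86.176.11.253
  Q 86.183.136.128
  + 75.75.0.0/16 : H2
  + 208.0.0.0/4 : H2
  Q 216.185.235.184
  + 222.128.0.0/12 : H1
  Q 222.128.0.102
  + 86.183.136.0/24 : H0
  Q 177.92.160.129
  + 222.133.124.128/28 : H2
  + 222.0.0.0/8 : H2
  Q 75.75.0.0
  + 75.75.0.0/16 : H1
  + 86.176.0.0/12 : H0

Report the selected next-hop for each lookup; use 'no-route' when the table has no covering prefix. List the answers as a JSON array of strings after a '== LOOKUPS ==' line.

Process each operation:
  + 86.183.136.128/32 (H2) depth=32
  + 86.176.0.0/12 (H1) depth=12
  ? 86.183.136.128  path d0:-→d1:-→d2:-→d3:-→d4:-→d5:-→d6:-→d7:-→d8:-→d9:-→d10:-→d11:-→d12:H1→d13:-→d14:-→d15:-→d16:-→d17:-→d18:-→d19:-→d20:-→d21:-→d22:-→d23:-→d24:-→d25:-→d26:-→d27:-→d28:-→d29:-→d30:-→d31:-→d32:H2  best=H2
  + 86.0.0.0/8 (H0) depth=8
  ? 86.176.11.253  path d0:-→d1:-→d2:-→d3:-→d4:-→d5:-→d6:-→d7:-→d8:H0→d9:-→d10:-→d11:-→d12:H1→d13:-  best=H1
  ? 86.183.136.128  path d0:-→d1:-→d2:-→d3:-→d4:-→d5:-→d6:-→d7:-→d8:H0→d9:-→d10:-→d11:-→d12:H1→d13:-→d14:-→d15:-→d16:-→d17:-→d18:-→d19:-→d20:-→d21:-→d22:-→d23:-→d24:-→d25:-→d26:-→d27:-→d28:-→d29:-→d30:-→d31:-→d32:H2  best=H2
  + 75.75.0.0/16 (H2) depth=16
  + 208.0.0.0/4 (H2) depth=4
  ? 216.185.235.184  path d0:-→d1:-→d2:-→d3:-→d4:H2  best=H2
  + 222.128.0.0/12 (H1) depth=12
  ? 222.128.0.102  path d0:-→d1:-→d2:-→d3:-→d4:H2→d5:-→d6:-→d7:-→d8:-→d9:-→d10:-→d11:-→d12:H1  best=H1
  + 86.183.136.0/24 (H0) depth=24
  ? 177.92.160.129  path d0:-→d1:-  best=no-route
  + 222.133.124.128/28 (H2) depth=28
  + 222.0.0.0/8 (H2) depth=8
  ? 75.75.0.0  path d0:-→d1:-→d2:-→d3:-→d4:-→d5:-→d6:-→d7:-→d8:-→d9:-→d10:-→d11:-→d12:-→d13:-→d14:-→d15:-→d16:H2  best=H2
  + 75.75.0.0/16 (H1) depth=16
  + 86.176.0.0/12 (H0) depth=12

== LOOKUPS ==
["H2","H1","H2","H2","H1","no-route","H2"]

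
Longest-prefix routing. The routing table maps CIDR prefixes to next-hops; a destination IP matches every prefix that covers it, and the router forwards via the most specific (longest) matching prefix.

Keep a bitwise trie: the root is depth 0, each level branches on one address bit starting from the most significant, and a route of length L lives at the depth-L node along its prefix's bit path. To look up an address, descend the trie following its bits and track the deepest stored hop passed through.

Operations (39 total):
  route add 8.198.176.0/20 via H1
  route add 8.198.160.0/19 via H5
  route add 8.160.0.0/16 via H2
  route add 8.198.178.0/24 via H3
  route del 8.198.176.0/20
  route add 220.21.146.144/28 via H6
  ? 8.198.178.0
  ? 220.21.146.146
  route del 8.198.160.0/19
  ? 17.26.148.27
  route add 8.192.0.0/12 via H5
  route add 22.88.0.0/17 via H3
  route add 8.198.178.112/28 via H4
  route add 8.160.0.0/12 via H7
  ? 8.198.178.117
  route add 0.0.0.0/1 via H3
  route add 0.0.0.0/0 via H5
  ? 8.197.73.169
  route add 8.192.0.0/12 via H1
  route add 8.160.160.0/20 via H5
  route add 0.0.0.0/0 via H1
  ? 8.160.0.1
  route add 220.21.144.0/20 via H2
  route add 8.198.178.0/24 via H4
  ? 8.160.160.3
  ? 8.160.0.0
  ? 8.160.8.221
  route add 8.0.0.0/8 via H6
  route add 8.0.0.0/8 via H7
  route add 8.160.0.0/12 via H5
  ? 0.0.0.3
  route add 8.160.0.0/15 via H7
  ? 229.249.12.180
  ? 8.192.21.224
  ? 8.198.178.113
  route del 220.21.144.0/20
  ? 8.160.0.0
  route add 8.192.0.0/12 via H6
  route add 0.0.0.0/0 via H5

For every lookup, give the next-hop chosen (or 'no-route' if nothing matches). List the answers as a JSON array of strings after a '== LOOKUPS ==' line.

Process each operation:
  add 8.198.176.0/20 -> H1 at depth 20
  add 8.198.160.0/19 -> H5 at depth 19
  add 8.160.0.0/16 -> H2 at depth 16
  add 8.198.178.0/24 -> H3 at depth 24
  del 8.198.176.0/20 (clear depth 20)
  add 220.21.146.144/28 -> H6 at depth 28
  lookup 8.198.178.0: bits 000010001100011010110010 walk d0:-→d1:-→d2:-→d3:-→d4:-→d5:-→d6:-→d7:-→d8:-→d9:-→d10:-→d11:-→d12:-→d13:-→d14:-→d15:-→d16:-→d17:-→d18:-→d19:H5→d20:-→d21:-→d22:-→d23:-→d24:H3 -> H3
  lookup 220.21.146.146: bits 1101110000010101100100101001 walk d0:-→d1:-→d2:-→d3:-→d4:-→d5:-→d6:-→d7:-→d8:-→d9:-→d10:-→d11:-→d12:-→d13:-→d14:-→d15:-→d16:-→d17:-→d18:-→d19:-→d20:-→d21:-→d22:-→d23:-→d24:-→d25:-→d26:-→d27:-→d28:H6 -> H6
  del 8.198.160.0/19 (clear depth 19)
  lookup 17.26.148.27: bits 000 walk d0:-→d1:-→d2:-→d3:- -> no-route
  add 8.192.0.0/12 -> H5 at depth 12
  add 22.88.0.0/17 -> H3 at depth 17
  add 8.198.178.112/28 -> H4 at depth 28
  add 8.160.0.0/12 -> H7 at depth 12
  lookup 8.198.178.117: bits 0000100011000110101100100111 walk d0:-→d1:-→d2:-→d3:-→d4:-→d5:-→d6:-→d7:-→d8:-→d9:-→d10:-→d11:-→d12:H5→d13:-→d14:-→d15:-→d16:-→d17:-→d18:-→d19:-→d20:-→d21:-→d22:-→d23:-→d24:H3→d25:-→d26:-→d27:-→d28:H4 -> H4
  add 0.0.0.0/1 -> H3 at depth 1
  add 0.0.0.0/0 -> H5 at depth 0
  lookup 8.197.73.169: bits 00001000110001 walk d0:H5→d1:H3→d2:-→d3:-→d4:-→d5:-→d6:-→d7:-→d8:-→d9:-→d10:-→d11:-→d12:H5→d13:-→d14:- -> H5
  add 8.192.0.0/12 -> H1 at depth 12
  add 8.160.160.0/20 -> H5 at depth 20
  add 0.0.0.0/0 -> H1 at depth 0
  lookup 8.160.0.1: bits 0000100010100000 walk d0:H1→d1:H3→d2:-→d3:-→d4:-→d5:-→d6:-→d7:-→d8:-→d9:-→d10:-→d11:-→d12:H7→d13:-→d14:-→d15:-→d16:H2 -> H2
  add 220.21.144.0/20 -> H2 at depth 20
  add 8.198.178.0/24 -> H4 at depth 24
  lookup 8.160.160.3: bits 00001000101000001010 walk d0:H1→d1:H3→d2:-→d3:-→d4:-→d5:-→d6:-→d7:-→d8:-→d9:-→d10:-→d11:-→d12:H7→d13:-→d14:-→d15:-→d16:H2→d17:-→d18:-→d19:-→d20:H5 -> H5
  lookup 8.160.0.0: bits 0000100010100000 walk d0:H1→d1:H3→d2:-→d3:-→d4:-→d5:-→d6:-→d7:-→d8:-→d9:-→d10:-→d11:-→d12:H7→d13:-→d14:-→d15:-→d16:H2 -> H2
  lookup 8.160.8.221: bits 0000100010100000 walk d0:H1→d1:H3→d2:-→d3:-→d4:-→d5:-→d6:-→d7:-→d8:-→d9:-→d10:-→d11:-→d12:H7→d13:-→d14:-→d15:-→d16:H2 -> H2
  add 8.0.0.0/8 -> H6 at depth 8
  add 8.0.0.0/8 -> H7 at depth 8
  add 8.160.0.0/12 -> H5 at depth 12
  lookup 0.0.0.3: bits 0000 walk d0:H1→d1:H3→d2:-→d3:-→d4:- -> H3
  add 8.160.0.0/15 -> H7 at depth 15
  lookup 229.249.12.180: bits 11 walk d0:H1→d1:-→d2:- -> H1
  lookup 8.192.21.224: bits 0000100011000 walk d0:H1→d1:H3→d2:-→d3:-→d4:-→d5:-→d6:-→d7:-→d8:H7→d9:-→d10:-→d11:-→d12:H1→d13:- -> H1
  lookup 8.198.178.113: bits 0000100011000110101100100111 walk d0:H1→d1:H3→d2:-→d3:-→d4:-→d5:-→d6:-→d7:-→d8:H7→d9:-→d10:-→d11:-→d12:H1→d13:-→d14:-→d15:-→d16:-→d17:-→d18:-→d19:-→d20:-→d21:-→d22:-→d23:-→d24:H4→d25:-→d26:-→d27:-→d28:H4 -> H4
  del 220.21.144.0/20 (clear depth 20)
  lookup 8.160.0.0: bits 0000100010100000 walk d0:H1→d1:H3→d2:-→d3:-→d4:-→d5:-→d6:-→d7:-→d8:H7→d9:-→d10:-→d11:-→d12:H5→d13:-→d14:-→d15:H7→d16:H2 -> H2
  add 8.192.0.0/12 -> H6 at depth 12
  add 0.0.0.0/0 -> H5 at depth 0

== LOOKUPS ==
["H3","H6","no-route","H4","H5","H2","H5","H2","H2","H3","H1","H1","H4","H2"]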